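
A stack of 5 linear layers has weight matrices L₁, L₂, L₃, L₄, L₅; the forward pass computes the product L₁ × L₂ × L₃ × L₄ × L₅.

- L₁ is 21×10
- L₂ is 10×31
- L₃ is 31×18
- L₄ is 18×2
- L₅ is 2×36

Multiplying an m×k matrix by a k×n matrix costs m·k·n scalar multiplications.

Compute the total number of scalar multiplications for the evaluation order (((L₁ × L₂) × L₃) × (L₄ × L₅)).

33132

(L₁ × L₂): 21×10 by 10×31 → 21×31, cost 21·10·31 = 6510
((L₁ × L₂) × L₃): 21×31 by 31×18 → 21×18, cost 21·31·18 = 11718; cumulative 18228
(L₄ × L₅): 18×2 by 2×36 → 18×36, cost 18·2·36 = 1296
(((L₁ × L₂) × L₃) × (L₄ × L₅)): 21×18 by 18×36 → 21×36, cost 21·18·36 = 13608; cumulative 33132
Total: 33132 scalar multiplications.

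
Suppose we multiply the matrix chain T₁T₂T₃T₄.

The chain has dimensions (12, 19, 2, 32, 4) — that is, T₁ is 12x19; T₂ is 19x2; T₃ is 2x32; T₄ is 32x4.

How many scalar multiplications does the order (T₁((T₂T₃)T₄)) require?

4560

(T₂T₃): 19×2 by 2×32 → 19×32, cost 19·2·32 = 1216
((T₂T₃)T₄): 19×32 by 32×4 → 19×4, cost 19·32·4 = 2432; cumulative 3648
(T₁((T₂T₃)T₄)): 12×19 by 19×4 → 12×4, cost 12·19·4 = 912; cumulative 4560
Total: 4560 scalar multiplications.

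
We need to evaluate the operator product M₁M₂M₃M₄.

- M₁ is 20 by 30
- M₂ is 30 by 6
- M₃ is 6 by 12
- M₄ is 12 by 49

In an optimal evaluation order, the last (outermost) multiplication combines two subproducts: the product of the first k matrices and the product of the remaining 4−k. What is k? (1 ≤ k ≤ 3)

Adjacent pairs: M₁M₂ = 20·30·6 = 3600; M₂M₃ = 30·6·12 = 2160; M₃M₄ = 6·12·49 = 3528.
Length 3: M₁..M₃: k=1: 0+2160+20·30·12=9360; k=2: 3600+0+20·6·12=5040 → min 5040 | M₂..M₄: k=2: 0+3528+30·6·49=12348; k=3: 2160+0+30·12·49=19800 → min 12348.
Top-level splits: k=1: (M₁..M₁)·(M₂..M₄) → 0+12348+20·30·49 = 41748; k=2: (M₁..M₂)·(M₃..M₄) → 3600+3528+20·6·49 = 13008; k=3: (M₁..M₃)·(M₄..M₄) → 5040+0+20·12·49 = 16800.
Best split is after M₂, i.e. k = 2.

2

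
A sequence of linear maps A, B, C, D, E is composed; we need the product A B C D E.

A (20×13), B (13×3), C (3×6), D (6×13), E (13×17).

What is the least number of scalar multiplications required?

2697

Adjacent pairs: AB = 20·13·3 = 780; BC = 13·3·6 = 234; CD = 3·6·13 = 234; DE = 6·13·17 = 1326.
Length 3: A..C: k=1: 0+234+20·13·6=1794; k=2: 780+0+20·3·6=1140 → min 1140 | B..D: k=2: 0+234+13·3·13=741; k=3: 234+0+13·6·13=1248 → min 741 | C..E: k=3: 0+1326+3·6·17=1632; k=4: 234+0+3·13·17=897 → min 897.
Length 4: A..D: k=1: 0+741+20·13·13=4121; k=2: 780+234+20·3·13=1794; k=3: 1140+0+20·6·13=2700 → min 1794 | B..E: k=2: 0+897+13·3·17=1560; k=3: 234+1326+13·6·17=2886; k=4: 741+0+13·13·17=3614 → min 1560.
Length 5: A..E: k=1: 0+1560+20·13·17=5980; k=2: 780+897+20·3·17=2697; k=3: 1140+1326+20·6·17=4506; k=4: 1794+0+20·13·17=6214 → min 2697.
Optimal order: ((A B) ((C D) E)) with cost 2697.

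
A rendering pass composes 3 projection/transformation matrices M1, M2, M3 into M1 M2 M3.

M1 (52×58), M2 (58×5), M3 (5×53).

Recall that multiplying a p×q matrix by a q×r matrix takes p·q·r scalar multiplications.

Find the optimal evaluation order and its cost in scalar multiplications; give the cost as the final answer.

(M1 (M2 M3)): cost 175218.
((M1 M2) M3): cost 28860.
Optimal: ((M1 M2) M3) with cost 28860.

28860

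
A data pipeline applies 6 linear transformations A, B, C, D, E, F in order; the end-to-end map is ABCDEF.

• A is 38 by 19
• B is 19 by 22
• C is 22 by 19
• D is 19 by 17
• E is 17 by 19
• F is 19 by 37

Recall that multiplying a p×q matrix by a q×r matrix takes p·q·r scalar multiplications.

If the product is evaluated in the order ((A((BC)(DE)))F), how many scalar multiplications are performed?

(BC): 19×22 by 22×19 → 19×19, cost 19·22·19 = 7942
(DE): 19×17 by 17×19 → 19×19, cost 19·17·19 = 6137
((BC)(DE)): 19×19 by 19×19 → 19×19, cost 19·19·19 = 6859; cumulative 20938
(A((BC)(DE))): 38×19 by 19×19 → 38×19, cost 38·19·19 = 13718; cumulative 34656
((A((BC)(DE)))F): 38×19 by 19×37 → 38×37, cost 38·19·37 = 26714; cumulative 61370
Total: 61370 scalar multiplications.

61370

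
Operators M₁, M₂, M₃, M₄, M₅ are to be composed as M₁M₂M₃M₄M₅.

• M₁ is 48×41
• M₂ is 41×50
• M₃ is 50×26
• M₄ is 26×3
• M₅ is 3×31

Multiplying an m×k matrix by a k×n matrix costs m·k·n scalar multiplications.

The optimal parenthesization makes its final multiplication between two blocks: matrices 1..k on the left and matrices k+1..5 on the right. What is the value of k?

Adjacent pairs: M₁M₂ = 48·41·50 = 98400; M₂M₃ = 41·50·26 = 53300; M₃M₄ = 50·26·3 = 3900; M₄M₅ = 26·3·31 = 2418.
Length 3: M₁..M₃: k=1: 0+53300+48·41·26=104468; k=2: 98400+0+48·50·26=160800 → min 104468 | M₂..M₄: k=2: 0+3900+41·50·3=10050; k=3: 53300+0+41·26·3=56498 → min 10050 | M₃..M₅: k=3: 0+2418+50·26·31=42718; k=4: 3900+0+50·3·31=8550 → min 8550.
Length 4: M₁..M₄: k=1: 0+10050+48·41·3=15954; k=2: 98400+3900+48·50·3=109500; k=3: 104468+0+48·26·3=108212 → min 15954 | M₂..M₅: k=2: 0+8550+41·50·31=72100; k=3: 53300+2418+41·26·31=88764; k=4: 10050+0+41·3·31=13863 → min 13863.
Top-level splits: k=1: (M₁..M₁)·(M₂..M₅) → 0+13863+48·41·31 = 74871; k=2: (M₁..M₂)·(M₃..M₅) → 98400+8550+48·50·31 = 181350; k=3: (M₁..M₃)·(M₄..M₅) → 104468+2418+48·26·31 = 145574; k=4: (M₁..M₄)·(M₅..M₅) → 15954+0+48·3·31 = 20418.
Best split is after M₄, i.e. k = 4.

4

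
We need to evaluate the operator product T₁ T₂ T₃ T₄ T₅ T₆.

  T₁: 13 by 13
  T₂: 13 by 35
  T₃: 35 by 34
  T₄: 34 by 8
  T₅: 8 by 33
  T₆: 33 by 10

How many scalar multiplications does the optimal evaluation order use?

18192

Adjacent pairs: T₁T₂ = 13·13·35 = 5915; T₂T₃ = 13·35·34 = 15470; T₃T₄ = 35·34·8 = 9520; T₄T₅ = 34·8·33 = 8976; T₅T₆ = 8·33·10 = 2640.
Length 3: T₁..T₃: k=1: 0+15470+13·13·34=21216; k=2: 5915+0+13·35·34=21385 → min 21216 | T₂..T₄: k=2: 0+9520+13·35·8=13160; k=3: 15470+0+13·34·8=19006 → min 13160 | T₃..T₅: k=3: 0+8976+35·34·33=48246; k=4: 9520+0+35·8·33=18760 → min 18760 | T₄..T₆: k=4: 0+2640+34·8·10=5360; k=5: 8976+0+34·33·10=20196 → min 5360.
Length 4: T₁..T₄: k=1: 0+13160+13·13·8=14512; k=2: 5915+9520+13·35·8=19075; k=3: 21216+0+13·34·8=24752 → min 14512 | T₂..T₅: k=2: 0+18760+13·35·33=33775; k=3: 15470+8976+13·34·33=39032; k=4: 13160+0+13·8·33=16592 → min 16592 | T₃..T₆: k=3: 0+5360+35·34·10=17260; k=4: 9520+2640+35·8·10=14960; k=5: 18760+0+35·33·10=30310 → min 14960.
Length 5: T₁..T₅: k=1: 0+16592+13·13·33=22169; k=2: 5915+18760+13·35·33=39690; k=3: 21216+8976+13·34·33=44778; k=4: 14512+0+13·8·33=17944 → min 17944 | T₂..T₆: k=2: 0+14960+13·35·10=19510; k=3: 15470+5360+13·34·10=25250; k=4: 13160+2640+13·8·10=16840; k=5: 16592+0+13·33·10=20882 → min 16840.
Length 6: T₁..T₆: k=1: 0+16840+13·13·10=18530; k=2: 5915+14960+13·35·10=25425; k=3: 21216+5360+13·34·10=30996; k=4: 14512+2640+13·8·10=18192; k=5: 17944+0+13·33·10=22234 → min 18192.
Optimal order: ((T₁ (T₂ (T₃ T₄))) (T₅ T₆)) with cost 18192.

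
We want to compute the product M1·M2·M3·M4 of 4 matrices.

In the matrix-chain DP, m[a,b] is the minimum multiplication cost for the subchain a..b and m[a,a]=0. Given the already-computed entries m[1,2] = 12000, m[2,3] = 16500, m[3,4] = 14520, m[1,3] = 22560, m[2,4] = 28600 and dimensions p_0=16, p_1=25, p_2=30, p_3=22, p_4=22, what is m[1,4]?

m[1,4] = min over k∈[1,3] of m[1,k]+m[k+1,4]+p_{0}·p_k·p_{4}.
k=1: 0 + 28600 + 16·25·22 = 37400; k=2: 12000 + 14520 + 16·30·22 = 37080; k=3: 22560 + 0 + 16·22·22 = 30304.
Minimum: 30304 at k=3.

30304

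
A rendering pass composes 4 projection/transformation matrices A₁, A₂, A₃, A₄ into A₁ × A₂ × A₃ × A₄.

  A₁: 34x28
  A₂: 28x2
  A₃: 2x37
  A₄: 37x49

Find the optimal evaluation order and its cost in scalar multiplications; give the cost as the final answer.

Adjacent pairs: A₁A₂ = 34·28·2 = 1904; A₂A₃ = 28·2·37 = 2072; A₃A₄ = 2·37·49 = 3626.
Length 3: A₁..A₃: k=1: 0+2072+34·28·37=37296; k=2: 1904+0+34·2·37=4420 → min 4420 | A₂..A₄: k=2: 0+3626+28·2·49=6370; k=3: 2072+0+28·37·49=52836 → min 6370.
Length 4: A₁..A₄: k=1: 0+6370+34·28·49=53018; k=2: 1904+3626+34·2·49=8862; k=3: 4420+0+34·37·49=66062 → min 8862.
Optimal parenthesization: ((A₁ × A₂) × (A₃ × A₄)) with cost 8862.

8862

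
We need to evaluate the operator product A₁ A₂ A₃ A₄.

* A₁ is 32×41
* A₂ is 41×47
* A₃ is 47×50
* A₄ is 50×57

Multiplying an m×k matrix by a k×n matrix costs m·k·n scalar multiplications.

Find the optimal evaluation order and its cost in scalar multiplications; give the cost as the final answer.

Adjacent pairs: A₁A₂ = 32·41·47 = 61664; A₂A₃ = 41·47·50 = 96350; A₃A₄ = 47·50·57 = 133950.
Length 3: A₁..A₃: k=1: 0+96350+32·41·50=161950; k=2: 61664+0+32·47·50=136864 → min 136864 | A₂..A₄: k=2: 0+133950+41·47·57=243789; k=3: 96350+0+41·50·57=213200 → min 213200.
Length 4: A₁..A₄: k=1: 0+213200+32·41·57=287984; k=2: 61664+133950+32·47·57=281342; k=3: 136864+0+32·50·57=228064 → min 228064.
Optimal parenthesization: (((A₁ A₂) A₃) A₄) with cost 228064.

228064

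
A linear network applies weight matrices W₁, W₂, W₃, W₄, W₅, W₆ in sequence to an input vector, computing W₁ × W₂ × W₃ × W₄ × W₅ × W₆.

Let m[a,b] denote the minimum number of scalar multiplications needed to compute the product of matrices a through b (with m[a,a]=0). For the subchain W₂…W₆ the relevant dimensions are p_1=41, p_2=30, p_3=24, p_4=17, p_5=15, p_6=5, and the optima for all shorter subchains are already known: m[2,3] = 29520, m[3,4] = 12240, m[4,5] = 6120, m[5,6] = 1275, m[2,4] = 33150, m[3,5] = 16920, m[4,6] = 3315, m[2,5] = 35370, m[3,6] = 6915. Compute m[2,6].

m[2,6] = min over k∈[2,5] of m[2,k]+m[k+1,6]+p_{1}·p_k·p_{6}.
k=2: 0 + 6915 + 41·30·5 = 13065; k=3: 29520 + 3315 + 41·24·5 = 37755; k=4: 33150 + 1275 + 41·17·5 = 37910; k=5: 35370 + 0 + 41·15·5 = 38445.
Minimum: 13065 at k=2.

13065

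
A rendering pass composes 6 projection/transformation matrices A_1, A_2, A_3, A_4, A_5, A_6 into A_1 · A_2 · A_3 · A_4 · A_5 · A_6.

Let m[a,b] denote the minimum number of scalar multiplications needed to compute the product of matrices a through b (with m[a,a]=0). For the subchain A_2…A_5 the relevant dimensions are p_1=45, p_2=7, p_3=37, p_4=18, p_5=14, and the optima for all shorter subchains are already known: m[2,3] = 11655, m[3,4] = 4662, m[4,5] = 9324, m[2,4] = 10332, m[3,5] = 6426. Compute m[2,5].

m[2,5] = min over k∈[2,4] of m[2,k]+m[k+1,5]+p_{1}·p_k·p_{5}.
k=2: 0 + 6426 + 45·7·14 = 10836; k=3: 11655 + 9324 + 45·37·14 = 44289; k=4: 10332 + 0 + 45·18·14 = 21672.
Minimum: 10836 at k=2.

10836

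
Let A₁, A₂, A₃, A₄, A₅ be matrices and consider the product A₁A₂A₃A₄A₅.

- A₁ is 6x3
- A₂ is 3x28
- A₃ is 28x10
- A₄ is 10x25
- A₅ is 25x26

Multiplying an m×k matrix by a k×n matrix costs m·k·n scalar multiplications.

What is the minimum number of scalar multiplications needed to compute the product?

Adjacent pairs: A₁A₂ = 6·3·28 = 504; A₂A₃ = 3·28·10 = 840; A₃A₄ = 28·10·25 = 7000; A₄A₅ = 10·25·26 = 6500.
Length 3: A₁..A₃: k=1: 0+840+6·3·10=1020; k=2: 504+0+6·28·10=2184 → min 1020 | A₂..A₄: k=2: 0+7000+3·28·25=9100; k=3: 840+0+3·10·25=1590 → min 1590 | A₃..A₅: k=3: 0+6500+28·10·26=13780; k=4: 7000+0+28·25·26=25200 → min 13780.
Length 4: A₁..A₄: k=1: 0+1590+6·3·25=2040; k=2: 504+7000+6·28·25=11704; k=3: 1020+0+6·10·25=2520 → min 2040 | A₂..A₅: k=2: 0+13780+3·28·26=15964; k=3: 840+6500+3·10·26=8120; k=4: 1590+0+3·25·26=3540 → min 3540.
Length 5: A₁..A₅: k=1: 0+3540+6·3·26=4008; k=2: 504+13780+6·28·26=18652; k=3: 1020+6500+6·10·26=9080; k=4: 2040+0+6·25·26=5940 → min 4008.
Optimal order: (A₁(((A₂A₃)A₄)A₅)) with cost 4008.

4008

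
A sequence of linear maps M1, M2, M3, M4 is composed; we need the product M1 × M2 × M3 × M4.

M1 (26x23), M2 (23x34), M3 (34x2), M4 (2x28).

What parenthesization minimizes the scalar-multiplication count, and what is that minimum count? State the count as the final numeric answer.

Adjacent pairs: M1M2 = 26·23·34 = 20332; M2M3 = 23·34·2 = 1564; M3M4 = 34·2·28 = 1904.
Length 3: M1..M3: k=1: 0+1564+26·23·2=2760; k=2: 20332+0+26·34·2=22100 → min 2760 | M2..M4: k=2: 0+1904+23·34·28=23800; k=3: 1564+0+23·2·28=2852 → min 2852.
Length 4: M1..M4: k=1: 0+2852+26·23·28=19596; k=2: 20332+1904+26·34·28=46988; k=3: 2760+0+26·2·28=4216 → min 4216.
Optimal parenthesization: ((M1 × (M2 × M3)) × M4) with cost 4216.

4216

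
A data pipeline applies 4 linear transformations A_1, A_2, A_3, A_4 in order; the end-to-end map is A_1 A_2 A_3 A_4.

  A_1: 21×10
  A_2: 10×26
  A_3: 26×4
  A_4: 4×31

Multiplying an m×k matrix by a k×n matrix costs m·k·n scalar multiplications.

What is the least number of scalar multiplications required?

Adjacent pairs: A_1A_2 = 21·10·26 = 5460; A_2A_3 = 10·26·4 = 1040; A_3A_4 = 26·4·31 = 3224.
Length 3: A_1..A_3: k=1: 0+1040+21·10·4=1880; k=2: 5460+0+21·26·4=7644 → min 1880 | A_2..A_4: k=2: 0+3224+10·26·31=11284; k=3: 1040+0+10·4·31=2280 → min 2280.
Length 4: A_1..A_4: k=1: 0+2280+21·10·31=8790; k=2: 5460+3224+21·26·31=25610; k=3: 1880+0+21·4·31=4484 → min 4484.
Optimal order: ((A_1 (A_2 A_3)) A_4) with cost 4484.

4484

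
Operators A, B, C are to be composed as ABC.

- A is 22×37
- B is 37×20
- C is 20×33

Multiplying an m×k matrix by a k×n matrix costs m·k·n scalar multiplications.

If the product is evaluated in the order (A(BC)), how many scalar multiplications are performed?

(BC): 37×20 by 20×33 → 37×33, cost 37·20·33 = 24420
(A(BC)): 22×37 by 37×33 → 22×33, cost 22·37·33 = 26862; cumulative 51282
Total: 51282 scalar multiplications.

51282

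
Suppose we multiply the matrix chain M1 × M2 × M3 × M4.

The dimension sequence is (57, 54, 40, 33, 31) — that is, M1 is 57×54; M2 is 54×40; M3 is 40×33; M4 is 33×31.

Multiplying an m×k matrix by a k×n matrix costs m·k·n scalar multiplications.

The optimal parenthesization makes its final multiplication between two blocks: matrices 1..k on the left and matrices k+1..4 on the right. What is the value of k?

Adjacent pairs: M1M2 = 57·54·40 = 123120; M2M3 = 54·40·33 = 71280; M3M4 = 40·33·31 = 40920.
Length 3: M1..M3: k=1: 0+71280+57·54·33=172854; k=2: 123120+0+57·40·33=198360 → min 172854 | M2..M4: k=2: 0+40920+54·40·31=107880; k=3: 71280+0+54·33·31=126522 → min 107880.
Top-level splits: k=1: (M1..M1)·(M2..M4) → 0+107880+57·54·31 = 203298; k=2: (M1..M2)·(M3..M4) → 123120+40920+57·40·31 = 234720; k=3: (M1..M3)·(M4..M4) → 172854+0+57·33·31 = 231165.
Best split is after M1, i.e. k = 1.

1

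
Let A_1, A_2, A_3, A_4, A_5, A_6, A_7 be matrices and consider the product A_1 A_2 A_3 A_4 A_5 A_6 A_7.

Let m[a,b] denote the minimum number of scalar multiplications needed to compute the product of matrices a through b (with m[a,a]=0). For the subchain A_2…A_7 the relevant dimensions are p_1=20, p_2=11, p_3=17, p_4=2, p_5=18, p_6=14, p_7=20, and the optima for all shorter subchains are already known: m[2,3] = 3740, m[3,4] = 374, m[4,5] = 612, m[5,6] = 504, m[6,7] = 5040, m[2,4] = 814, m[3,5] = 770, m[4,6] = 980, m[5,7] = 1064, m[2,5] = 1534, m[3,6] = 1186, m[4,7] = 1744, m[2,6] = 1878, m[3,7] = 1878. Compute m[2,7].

m[2,7] = min over k∈[2,6] of m[2,k]+m[k+1,7]+p_{1}·p_k·p_{7}.
k=2: 0 + 1878 + 20·11·20 = 6278; k=3: 3740 + 1744 + 20·17·20 = 12284; k=4: 814 + 1064 + 20·2·20 = 2678; k=5: 1534 + 5040 + 20·18·20 = 13774; k=6: 1878 + 0 + 20·14·20 = 7478.
Minimum: 2678 at k=4.

2678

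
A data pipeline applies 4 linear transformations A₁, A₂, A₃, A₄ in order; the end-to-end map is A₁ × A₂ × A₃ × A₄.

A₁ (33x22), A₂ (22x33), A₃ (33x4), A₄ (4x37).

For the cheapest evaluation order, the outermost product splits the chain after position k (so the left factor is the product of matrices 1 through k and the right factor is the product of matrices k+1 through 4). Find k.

Adjacent pairs: A₁A₂ = 33·22·33 = 23958; A₂A₃ = 22·33·4 = 2904; A₃A₄ = 33·4·37 = 4884.
Length 3: A₁..A₃: k=1: 0+2904+33·22·4=5808; k=2: 23958+0+33·33·4=28314 → min 5808 | A₂..A₄: k=2: 0+4884+22·33·37=31746; k=3: 2904+0+22·4·37=6160 → min 6160.
Top-level splits: k=1: (A₁..A₁)·(A₂..A₄) → 0+6160+33·22·37 = 33022; k=2: (A₁..A₂)·(A₃..A₄) → 23958+4884+33·33·37 = 69135; k=3: (A₁..A₃)·(A₄..A₄) → 5808+0+33·4·37 = 10692.
Best split is after A₃, i.e. k = 3.

3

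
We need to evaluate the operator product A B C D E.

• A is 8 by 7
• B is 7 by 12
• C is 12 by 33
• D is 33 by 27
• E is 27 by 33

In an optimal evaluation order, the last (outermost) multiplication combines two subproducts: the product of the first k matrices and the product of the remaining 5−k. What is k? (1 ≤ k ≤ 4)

1

Adjacent pairs: AB = 8·7·12 = 672; BC = 7·12·33 = 2772; CD = 12·33·27 = 10692; DE = 33·27·33 = 29403.
Length 3: A..C: k=1: 0+2772+8·7·33=4620; k=2: 672+0+8·12·33=3840 → min 3840 | B..D: k=2: 0+10692+7·12·27=12960; k=3: 2772+0+7·33·27=9009 → min 9009 | C..E: k=3: 0+29403+12·33·33=42471; k=4: 10692+0+12·27·33=21384 → min 21384.
Length 4: A..D: k=1: 0+9009+8·7·27=10521; k=2: 672+10692+8·12·27=13956; k=3: 3840+0+8·33·27=10968 → min 10521 | B..E: k=2: 0+21384+7·12·33=24156; k=3: 2772+29403+7·33·33=39798; k=4: 9009+0+7·27·33=15246 → min 15246.
Top-level splits: k=1: (A..A)·(B..E) → 0+15246+8·7·33 = 17094; k=2: (A..B)·(C..E) → 672+21384+8·12·33 = 25224; k=3: (A..C)·(D..E) → 3840+29403+8·33·33 = 41955; k=4: (A..D)·(E..E) → 10521+0+8·27·33 = 17649.
Best split is after A, i.e. k = 1.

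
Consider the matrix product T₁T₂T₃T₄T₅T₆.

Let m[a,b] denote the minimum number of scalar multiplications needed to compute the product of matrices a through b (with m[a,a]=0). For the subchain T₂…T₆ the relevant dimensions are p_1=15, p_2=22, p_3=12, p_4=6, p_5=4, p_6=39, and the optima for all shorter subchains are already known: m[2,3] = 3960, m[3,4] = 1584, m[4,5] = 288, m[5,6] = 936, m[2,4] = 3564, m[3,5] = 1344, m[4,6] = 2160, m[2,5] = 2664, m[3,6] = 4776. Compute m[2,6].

5004

m[2,6] = min over k∈[2,5] of m[2,k]+m[k+1,6]+p_{1}·p_k·p_{6}.
k=2: 0 + 4776 + 15·22·39 = 17646; k=3: 3960 + 2160 + 15·12·39 = 13140; k=4: 3564 + 936 + 15·6·39 = 8010; k=5: 2664 + 0 + 15·4·39 = 5004.
Minimum: 5004 at k=5.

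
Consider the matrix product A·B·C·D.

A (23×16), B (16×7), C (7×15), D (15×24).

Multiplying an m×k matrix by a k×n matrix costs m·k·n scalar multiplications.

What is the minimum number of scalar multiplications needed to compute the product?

Adjacent pairs: AB = 23·16·7 = 2576; BC = 16·7·15 = 1680; CD = 7·15·24 = 2520.
Length 3: A..C: k=1: 0+1680+23·16·15=7200; k=2: 2576+0+23·7·15=4991 → min 4991 | B..D: k=2: 0+2520+16·7·24=5208; k=3: 1680+0+16·15·24=7440 → min 5208.
Length 4: A..D: k=1: 0+5208+23·16·24=14040; k=2: 2576+2520+23·7·24=8960; k=3: 4991+0+23·15·24=13271 → min 8960.
Optimal order: ((A·B)·(C·D)) with cost 8960.

8960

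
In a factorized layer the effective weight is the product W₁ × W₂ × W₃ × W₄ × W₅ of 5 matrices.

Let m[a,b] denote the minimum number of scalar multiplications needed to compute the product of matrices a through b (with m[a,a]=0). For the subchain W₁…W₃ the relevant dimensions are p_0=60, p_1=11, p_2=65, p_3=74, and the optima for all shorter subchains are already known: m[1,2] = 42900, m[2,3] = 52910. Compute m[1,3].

m[1,3] = min over k∈[1,2] of m[1,k]+m[k+1,3]+p_{0}·p_k·p_{3}.
k=1: 0 + 52910 + 60·11·74 = 101750; k=2: 42900 + 0 + 60·65·74 = 331500.
Minimum: 101750 at k=1.

101750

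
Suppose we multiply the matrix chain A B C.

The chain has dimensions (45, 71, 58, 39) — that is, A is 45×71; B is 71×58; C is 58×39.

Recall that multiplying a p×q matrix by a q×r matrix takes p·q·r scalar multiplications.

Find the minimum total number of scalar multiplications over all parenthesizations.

Order (A (B C)): (B C): 71×58 by 58×39 → 71×39, cost 71·58·39 = 160602; (A (B C)): 45×71 by 71×39 → 45×39, cost 45·71·39 = 124605; cumulative 285207. Total 285207.
Order ((A B) C): (A B): 45×71 by 71×58 → 45×58, cost 45·71·58 = 185310; ((A B) C): 45×58 by 58×39 → 45×39, cost 45·58·39 = 101790; cumulative 287100. Total 287100.
Minimum: 285207.

285207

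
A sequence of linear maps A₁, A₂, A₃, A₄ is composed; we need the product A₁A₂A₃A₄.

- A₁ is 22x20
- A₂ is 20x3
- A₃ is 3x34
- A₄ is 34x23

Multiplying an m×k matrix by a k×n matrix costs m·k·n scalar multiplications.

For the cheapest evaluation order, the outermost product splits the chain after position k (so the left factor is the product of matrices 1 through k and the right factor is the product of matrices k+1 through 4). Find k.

Adjacent pairs: A₁A₂ = 22·20·3 = 1320; A₂A₃ = 20·3·34 = 2040; A₃A₄ = 3·34·23 = 2346.
Length 3: A₁..A₃: k=1: 0+2040+22·20·34=17000; k=2: 1320+0+22·3·34=3564 → min 3564 | A₂..A₄: k=2: 0+2346+20·3·23=3726; k=3: 2040+0+20·34·23=17680 → min 3726.
Top-level splits: k=1: (A₁..A₁)·(A₂..A₄) → 0+3726+22·20·23 = 13846; k=2: (A₁..A₂)·(A₃..A₄) → 1320+2346+22·3·23 = 5184; k=3: (A₁..A₃)·(A₄..A₄) → 3564+0+22·34·23 = 20768.
Best split is after A₂, i.e. k = 2.

2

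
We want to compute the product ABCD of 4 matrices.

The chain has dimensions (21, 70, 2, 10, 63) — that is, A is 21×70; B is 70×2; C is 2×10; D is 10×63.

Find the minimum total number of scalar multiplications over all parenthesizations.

6846

Adjacent pairs: AB = 21·70·2 = 2940; BC = 70·2·10 = 1400; CD = 2·10·63 = 1260.
Length 3: A..C: k=1: 0+1400+21·70·10=16100; k=2: 2940+0+21·2·10=3360 → min 3360 | B..D: k=2: 0+1260+70·2·63=10080; k=3: 1400+0+70·10·63=45500 → min 10080.
Length 4: A..D: k=1: 0+10080+21·70·63=102690; k=2: 2940+1260+21·2·63=6846; k=3: 3360+0+21·10·63=16590 → min 6846.
Optimal order: ((AB)(CD)) with cost 6846.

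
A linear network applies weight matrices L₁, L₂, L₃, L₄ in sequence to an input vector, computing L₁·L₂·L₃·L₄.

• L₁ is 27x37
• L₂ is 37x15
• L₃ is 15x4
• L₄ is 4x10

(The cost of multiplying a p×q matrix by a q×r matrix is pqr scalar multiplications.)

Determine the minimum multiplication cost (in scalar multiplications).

Adjacent pairs: L₁L₂ = 27·37·15 = 14985; L₂L₃ = 37·15·4 = 2220; L₃L₄ = 15·4·10 = 600.
Length 3: L₁..L₃: k=1: 0+2220+27·37·4=6216; k=2: 14985+0+27·15·4=16605 → min 6216 | L₂..L₄: k=2: 0+600+37·15·10=6150; k=3: 2220+0+37·4·10=3700 → min 3700.
Length 4: L₁..L₄: k=1: 0+3700+27·37·10=13690; k=2: 14985+600+27·15·10=19635; k=3: 6216+0+27·4·10=7296 → min 7296.
Optimal order: ((L₁·(L₂·L₃))·L₄) with cost 7296.

7296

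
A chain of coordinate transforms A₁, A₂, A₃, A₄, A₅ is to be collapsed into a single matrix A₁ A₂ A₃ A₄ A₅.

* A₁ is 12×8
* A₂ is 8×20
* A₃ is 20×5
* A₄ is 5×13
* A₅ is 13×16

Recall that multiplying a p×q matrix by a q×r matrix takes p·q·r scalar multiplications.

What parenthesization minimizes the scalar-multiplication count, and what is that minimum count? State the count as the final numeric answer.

Adjacent pairs: A₁A₂ = 12·8·20 = 1920; A₂A₃ = 8·20·5 = 800; A₃A₄ = 20·5·13 = 1300; A₄A₅ = 5·13·16 = 1040.
Length 3: A₁..A₃: k=1: 0+800+12·8·5=1280; k=2: 1920+0+12·20·5=3120 → min 1280 | A₂..A₄: k=2: 0+1300+8·20·13=3380; k=3: 800+0+8·5·13=1320 → min 1320 | A₃..A₅: k=3: 0+1040+20·5·16=2640; k=4: 1300+0+20·13·16=5460 → min 2640.
Length 4: A₁..A₄: k=1: 0+1320+12·8·13=2568; k=2: 1920+1300+12·20·13=6340; k=3: 1280+0+12·5·13=2060 → min 2060 | A₂..A₅: k=2: 0+2640+8·20·16=5200; k=3: 800+1040+8·5·16=2480; k=4: 1320+0+8·13·16=2984 → min 2480.
Length 5: A₁..A₅: k=1: 0+2480+12·8·16=4016; k=2: 1920+2640+12·20·16=8400; k=3: 1280+1040+12·5·16=3280; k=4: 2060+0+12·13·16=4556 → min 3280.
Optimal parenthesization: ((A₁ (A₂ A₃)) (A₄ A₅)) with cost 3280.

3280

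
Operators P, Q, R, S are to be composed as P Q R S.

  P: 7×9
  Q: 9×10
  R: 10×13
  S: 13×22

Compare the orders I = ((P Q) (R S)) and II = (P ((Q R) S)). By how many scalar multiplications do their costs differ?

100

Order I = ((P Q) (R S)): (P Q): 7×9 by 9×10 → 7×10, cost 7·9·10 = 630; (R S): 10×13 by 13×22 → 10×22, cost 10·13·22 = 2860; ((P Q) (R S)): 7×10 by 10×22 → 7×22, cost 7·10·22 = 1540; cumulative 5030. Total 5030.
Order II = (P ((Q R) S)): (Q R): 9×10 by 10×13 → 9×13, cost 9·10·13 = 1170; ((Q R) S): 9×13 by 13×22 → 9×22, cost 9·13·22 = 2574; cumulative 3744; (P ((Q R) S)): 7×9 by 9×22 → 7×22, cost 7·9·22 = 1386; cumulative 5130. Total 5130.
Difference: |5030 − 5130| = 100.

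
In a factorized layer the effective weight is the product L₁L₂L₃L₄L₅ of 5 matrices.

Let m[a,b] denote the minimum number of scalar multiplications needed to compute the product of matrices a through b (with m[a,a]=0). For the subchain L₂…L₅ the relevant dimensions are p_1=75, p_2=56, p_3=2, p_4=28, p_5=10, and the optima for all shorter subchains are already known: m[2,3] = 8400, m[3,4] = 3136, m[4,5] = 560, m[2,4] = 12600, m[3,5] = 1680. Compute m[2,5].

m[2,5] = min over k∈[2,4] of m[2,k]+m[k+1,5]+p_{1}·p_k·p_{5}.
k=2: 0 + 1680 + 75·56·10 = 43680; k=3: 8400 + 560 + 75·2·10 = 10460; k=4: 12600 + 0 + 75·28·10 = 33600.
Minimum: 10460 at k=3.

10460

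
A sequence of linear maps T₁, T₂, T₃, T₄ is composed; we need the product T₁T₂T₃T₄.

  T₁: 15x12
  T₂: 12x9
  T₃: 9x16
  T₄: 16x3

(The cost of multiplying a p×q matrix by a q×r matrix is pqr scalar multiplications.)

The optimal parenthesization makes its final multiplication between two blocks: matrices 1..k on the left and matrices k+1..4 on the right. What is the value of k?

Adjacent pairs: T₁T₂ = 15·12·9 = 1620; T₂T₃ = 12·9·16 = 1728; T₃T₄ = 9·16·3 = 432.
Length 3: T₁..T₃: k=1: 0+1728+15·12·16=4608; k=2: 1620+0+15·9·16=3780 → min 3780 | T₂..T₄: k=2: 0+432+12·9·3=756; k=3: 1728+0+12·16·3=2304 → min 756.
Top-level splits: k=1: (T₁..T₁)·(T₂..T₄) → 0+756+15·12·3 = 1296; k=2: (T₁..T₂)·(T₃..T₄) → 1620+432+15·9·3 = 2457; k=3: (T₁..T₃)·(T₄..T₄) → 3780+0+15·16·3 = 4500.
Best split is after T₁, i.e. k = 1.

1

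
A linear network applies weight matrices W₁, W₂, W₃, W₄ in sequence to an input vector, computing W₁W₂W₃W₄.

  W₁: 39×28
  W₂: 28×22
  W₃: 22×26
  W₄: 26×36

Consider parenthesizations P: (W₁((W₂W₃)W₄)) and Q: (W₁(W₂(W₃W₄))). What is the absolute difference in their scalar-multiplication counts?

Order P = (W₁((W₂W₃)W₄)): (W₂W₃): 28×22 by 22×26 → 28×26, cost 28·22·26 = 16016; ((W₂W₃)W₄): 28×26 by 26×36 → 28×36, cost 28·26·36 = 26208; cumulative 42224; (W₁((W₂W₃)W₄)): 39×28 by 28×36 → 39×36, cost 39·28·36 = 39312; cumulative 81536. Total 81536.
Order Q = (W₁(W₂(W₃W₄))): (W₃W₄): 22×26 by 26×36 → 22×36, cost 22·26·36 = 20592; (W₂(W₃W₄)): 28×22 by 22×36 → 28×36, cost 28·22·36 = 22176; cumulative 42768; (W₁(W₂(W₃W₄))): 39×28 by 28×36 → 39×36, cost 39·28·36 = 39312; cumulative 82080. Total 82080.
Difference: |81536 − 82080| = 544.

544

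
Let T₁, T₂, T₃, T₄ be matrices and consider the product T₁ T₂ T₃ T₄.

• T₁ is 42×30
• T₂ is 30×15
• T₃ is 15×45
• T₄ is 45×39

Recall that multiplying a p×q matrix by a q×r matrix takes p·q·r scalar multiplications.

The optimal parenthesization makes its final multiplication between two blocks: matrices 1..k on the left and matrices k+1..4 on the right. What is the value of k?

2

Adjacent pairs: T₁T₂ = 42·30·15 = 18900; T₂T₃ = 30·15·45 = 20250; T₃T₄ = 15·45·39 = 26325.
Length 3: T₁..T₃: k=1: 0+20250+42·30·45=76950; k=2: 18900+0+42·15·45=47250 → min 47250 | T₂..T₄: k=2: 0+26325+30·15·39=43875; k=3: 20250+0+30·45·39=72900 → min 43875.
Top-level splits: k=1: (T₁..T₁)·(T₂..T₄) → 0+43875+42·30·39 = 93015; k=2: (T₁..T₂)·(T₃..T₄) → 18900+26325+42·15·39 = 69795; k=3: (T₁..T₃)·(T₄..T₄) → 47250+0+42·45·39 = 120960.
Best split is after T₂, i.e. k = 2.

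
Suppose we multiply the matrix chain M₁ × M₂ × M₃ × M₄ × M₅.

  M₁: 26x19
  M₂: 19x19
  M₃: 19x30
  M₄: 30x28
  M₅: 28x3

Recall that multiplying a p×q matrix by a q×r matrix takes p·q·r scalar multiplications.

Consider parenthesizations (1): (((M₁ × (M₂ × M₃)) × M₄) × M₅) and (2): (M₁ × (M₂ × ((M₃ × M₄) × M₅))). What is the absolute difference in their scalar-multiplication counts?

Order (1) = (((M₁ × (M₂ × M₃)) × M₄) × M₅): (M₂ × M₃): 19×19 by 19×30 → 19×30, cost 19·19·30 = 10830; (M₁ × (M₂ × M₃)): 26×19 by 19×30 → 26×30, cost 26·19·30 = 14820; cumulative 25650; ((M₁ × (M₂ × M₃)) × M₄): 26×30 by 30×28 → 26×28, cost 26·30·28 = 21840; cumulative 47490; (((M₁ × (M₂ × M₃)) × M₄) × M₅): 26×28 by 28×3 → 26×3, cost 26·28·3 = 2184; cumulative 49674. Total 49674.
Order (2) = (M₁ × (M₂ × ((M₃ × M₄) × M₅))): (M₃ × M₄): 19×30 by 30×28 → 19×28, cost 19·30·28 = 15960; ((M₃ × M₄) × M₅): 19×28 by 28×3 → 19×3, cost 19·28·3 = 1596; cumulative 17556; (M₂ × ((M₃ × M₄) × M₅)): 19×19 by 19×3 → 19×3, cost 19·19·3 = 1083; cumulative 18639; (M₁ × (M₂ × ((M₃ × M₄) × M₅))): 26×19 by 19×3 → 26×3, cost 26·19·3 = 1482; cumulative 20121. Total 20121.
Difference: |49674 − 20121| = 29553.

29553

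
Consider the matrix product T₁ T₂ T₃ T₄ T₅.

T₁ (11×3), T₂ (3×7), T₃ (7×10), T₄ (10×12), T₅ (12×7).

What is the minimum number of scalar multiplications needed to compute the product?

Adjacent pairs: T₁T₂ = 11·3·7 = 231; T₂T₃ = 3·7·10 = 210; T₃T₄ = 7·10·12 = 840; T₄T₅ = 10·12·7 = 840.
Length 3: T₁..T₃: k=1: 0+210+11·3·10=540; k=2: 231+0+11·7·10=1001 → min 540 | T₂..T₄: k=2: 0+840+3·7·12=1092; k=3: 210+0+3·10·12=570 → min 570 | T₃..T₅: k=3: 0+840+7·10·7=1330; k=4: 840+0+7·12·7=1428 → min 1330.
Length 4: T₁..T₄: k=1: 0+570+11·3·12=966; k=2: 231+840+11·7·12=1995; k=3: 540+0+11·10·12=1860 → min 966 | T₂..T₅: k=2: 0+1330+3·7·7=1477; k=3: 210+840+3·10·7=1260; k=4: 570+0+3·12·7=822 → min 822.
Length 5: T₁..T₅: k=1: 0+822+11·3·7=1053; k=2: 231+1330+11·7·7=2100; k=3: 540+840+11·10·7=2150; k=4: 966+0+11·12·7=1890 → min 1053.
Optimal order: (T₁ (((T₂ T₃) T₄) T₅)) with cost 1053.

1053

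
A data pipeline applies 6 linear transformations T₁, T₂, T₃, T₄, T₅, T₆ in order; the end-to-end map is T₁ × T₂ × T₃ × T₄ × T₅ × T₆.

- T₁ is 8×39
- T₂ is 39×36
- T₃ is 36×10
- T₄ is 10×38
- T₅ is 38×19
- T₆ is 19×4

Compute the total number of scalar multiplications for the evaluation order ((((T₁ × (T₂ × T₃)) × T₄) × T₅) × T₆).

(T₂ × T₃): 39×36 by 36×10 → 39×10, cost 39·36·10 = 14040
(T₁ × (T₂ × T₃)): 8×39 by 39×10 → 8×10, cost 8·39·10 = 3120; cumulative 17160
((T₁ × (T₂ × T₃)) × T₄): 8×10 by 10×38 → 8×38, cost 8·10·38 = 3040; cumulative 20200
(((T₁ × (T₂ × T₃)) × T₄) × T₅): 8×38 by 38×19 → 8×19, cost 8·38·19 = 5776; cumulative 25976
((((T₁ × (T₂ × T₃)) × T₄) × T₅) × T₆): 8×19 by 19×4 → 8×4, cost 8·19·4 = 608; cumulative 26584
Total: 26584 scalar multiplications.

26584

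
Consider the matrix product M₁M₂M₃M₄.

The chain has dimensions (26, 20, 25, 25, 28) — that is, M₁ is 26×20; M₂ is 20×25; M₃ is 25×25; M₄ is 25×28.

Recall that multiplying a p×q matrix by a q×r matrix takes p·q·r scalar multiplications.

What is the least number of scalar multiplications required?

Adjacent pairs: M₁M₂ = 26·20·25 = 13000; M₂M₃ = 20·25·25 = 12500; M₃M₄ = 25·25·28 = 17500.
Length 3: M₁..M₃: k=1: 0+12500+26·20·25=25500; k=2: 13000+0+26·25·25=29250 → min 25500 | M₂..M₄: k=2: 0+17500+20·25·28=31500; k=3: 12500+0+20·25·28=26500 → min 26500.
Length 4: M₁..M₄: k=1: 0+26500+26·20·28=41060; k=2: 13000+17500+26·25·28=48700; k=3: 25500+0+26·25·28=43700 → min 41060.
Optimal order: (M₁((M₂M₃)M₄)) with cost 41060.

41060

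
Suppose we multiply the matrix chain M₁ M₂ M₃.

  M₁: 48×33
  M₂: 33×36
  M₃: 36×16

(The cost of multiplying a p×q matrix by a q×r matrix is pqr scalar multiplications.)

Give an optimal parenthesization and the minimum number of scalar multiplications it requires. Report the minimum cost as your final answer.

44352

(M₁ (M₂ M₃)): cost 44352.
((M₁ M₂) M₃): cost 84672.
Optimal: (M₁ (M₂ M₃)) with cost 44352.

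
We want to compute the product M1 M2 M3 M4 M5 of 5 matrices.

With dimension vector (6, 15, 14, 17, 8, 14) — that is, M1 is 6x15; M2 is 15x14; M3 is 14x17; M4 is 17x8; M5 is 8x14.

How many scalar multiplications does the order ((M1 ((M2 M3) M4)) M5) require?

(M2 M3): 15×14 by 14×17 → 15×17, cost 15·14·17 = 3570
((M2 M3) M4): 15×17 by 17×8 → 15×8, cost 15·17·8 = 2040; cumulative 5610
(M1 ((M2 M3) M4)): 6×15 by 15×8 → 6×8, cost 6·15·8 = 720; cumulative 6330
((M1 ((M2 M3) M4)) M5): 6×8 by 8×14 → 6×14, cost 6·8·14 = 672; cumulative 7002
Total: 7002 scalar multiplications.

7002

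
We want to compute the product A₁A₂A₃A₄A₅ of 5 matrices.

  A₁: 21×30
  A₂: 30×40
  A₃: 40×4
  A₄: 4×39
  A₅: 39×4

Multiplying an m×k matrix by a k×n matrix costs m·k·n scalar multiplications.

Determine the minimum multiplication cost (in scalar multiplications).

Adjacent pairs: A₁A₂ = 21·30·40 = 25200; A₂A₃ = 30·40·4 = 4800; A₃A₄ = 40·4·39 = 6240; A₄A₅ = 4·39·4 = 624.
Length 3: A₁..A₃: k=1: 0+4800+21·30·4=7320; k=2: 25200+0+21·40·4=28560 → min 7320 | A₂..A₄: k=2: 0+6240+30·40·39=53040; k=3: 4800+0+30·4·39=9480 → min 9480 | A₃..A₅: k=3: 0+624+40·4·4=1264; k=4: 6240+0+40·39·4=12480 → min 1264.
Length 4: A₁..A₄: k=1: 0+9480+21·30·39=34050; k=2: 25200+6240+21·40·39=64200; k=3: 7320+0+21·4·39=10596 → min 10596 | A₂..A₅: k=2: 0+1264+30·40·4=6064; k=3: 4800+624+30·4·4=5904; k=4: 9480+0+30·39·4=14160 → min 5904.
Length 5: A₁..A₅: k=1: 0+5904+21·30·4=8424; k=2: 25200+1264+21·40·4=29824; k=3: 7320+624+21·4·4=8280; k=4: 10596+0+21·39·4=13872 → min 8280.
Optimal order: ((A₁(A₂A₃))(A₄A₅)) with cost 8280.

8280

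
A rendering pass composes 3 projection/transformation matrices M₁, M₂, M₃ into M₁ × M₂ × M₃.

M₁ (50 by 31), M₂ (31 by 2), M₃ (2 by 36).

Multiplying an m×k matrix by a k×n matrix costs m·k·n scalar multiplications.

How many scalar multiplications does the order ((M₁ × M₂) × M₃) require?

6700

(M₁ × M₂): 50×31 by 31×2 → 50×2, cost 50·31·2 = 3100
((M₁ × M₂) × M₃): 50×2 by 2×36 → 50×36, cost 50·2·36 = 3600; cumulative 6700
Total: 6700 scalar multiplications.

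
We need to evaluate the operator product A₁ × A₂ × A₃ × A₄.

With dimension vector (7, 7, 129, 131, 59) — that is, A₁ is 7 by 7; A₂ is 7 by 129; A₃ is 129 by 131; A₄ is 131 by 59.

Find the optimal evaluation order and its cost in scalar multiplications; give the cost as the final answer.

175287

Adjacent pairs: A₁A₂ = 7·7·129 = 6321; A₂A₃ = 7·129·131 = 118293; A₃A₄ = 129·131·59 = 997041.
Length 3: A₁..A₃: k=1: 0+118293+7·7·131=124712; k=2: 6321+0+7·129·131=124614 → min 124614 | A₂..A₄: k=2: 0+997041+7·129·59=1050318; k=3: 118293+0+7·131·59=172396 → min 172396.
Length 4: A₁..A₄: k=1: 0+172396+7·7·59=175287; k=2: 6321+997041+7·129·59=1056639; k=3: 124614+0+7·131·59=178717 → min 175287.
Optimal parenthesization: (A₁ × ((A₂ × A₃) × A₄)) with cost 175287.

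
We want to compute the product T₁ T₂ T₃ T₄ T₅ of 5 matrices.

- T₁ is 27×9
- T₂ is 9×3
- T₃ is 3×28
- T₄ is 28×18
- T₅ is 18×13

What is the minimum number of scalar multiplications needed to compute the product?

3996

Adjacent pairs: T₁T₂ = 27·9·3 = 729; T₂T₃ = 9·3·28 = 756; T₃T₄ = 3·28·18 = 1512; T₄T₅ = 28·18·13 = 6552.
Length 3: T₁..T₃: k=1: 0+756+27·9·28=7560; k=2: 729+0+27·3·28=2997 → min 2997 | T₂..T₄: k=2: 0+1512+9·3·18=1998; k=3: 756+0+9·28·18=5292 → min 1998 | T₃..T₅: k=3: 0+6552+3·28·13=7644; k=4: 1512+0+3·18·13=2214 → min 2214.
Length 4: T₁..T₄: k=1: 0+1998+27·9·18=6372; k=2: 729+1512+27·3·18=3699; k=3: 2997+0+27·28·18=16605 → min 3699 | T₂..T₅: k=2: 0+2214+9·3·13=2565; k=3: 756+6552+9·28·13=10584; k=4: 1998+0+9·18·13=4104 → min 2565.
Length 5: T₁..T₅: k=1: 0+2565+27·9·13=5724; k=2: 729+2214+27·3·13=3996; k=3: 2997+6552+27·28·13=19377; k=4: 3699+0+27·18·13=10017 → min 3996.
Optimal order: ((T₁ T₂) ((T₃ T₄) T₅)) with cost 3996.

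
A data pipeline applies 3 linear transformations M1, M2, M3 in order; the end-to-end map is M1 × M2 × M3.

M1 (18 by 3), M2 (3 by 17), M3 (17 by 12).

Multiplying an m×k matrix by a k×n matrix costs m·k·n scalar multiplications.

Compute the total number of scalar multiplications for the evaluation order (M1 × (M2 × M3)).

1260

(M2 × M3): 3×17 by 17×12 → 3×12, cost 3·17·12 = 612
(M1 × (M2 × M3)): 18×3 by 3×12 → 18×12, cost 18·3·12 = 648; cumulative 1260
Total: 1260 scalar multiplications.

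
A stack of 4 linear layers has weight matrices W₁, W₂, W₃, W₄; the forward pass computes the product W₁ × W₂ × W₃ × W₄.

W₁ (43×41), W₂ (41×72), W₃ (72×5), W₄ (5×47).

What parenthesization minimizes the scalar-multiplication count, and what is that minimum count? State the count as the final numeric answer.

Adjacent pairs: W₁W₂ = 43·41·72 = 126936; W₂W₃ = 41·72·5 = 14760; W₃W₄ = 72·5·47 = 16920.
Length 3: W₁..W₃: k=1: 0+14760+43·41·5=23575; k=2: 126936+0+43·72·5=142416 → min 23575 | W₂..W₄: k=2: 0+16920+41·72·47=155664; k=3: 14760+0+41·5·47=24395 → min 24395.
Length 4: W₁..W₄: k=1: 0+24395+43·41·47=107256; k=2: 126936+16920+43·72·47=289368; k=3: 23575+0+43·5·47=33680 → min 33680.
Optimal parenthesization: ((W₁ × (W₂ × W₃)) × W₄) with cost 33680.

33680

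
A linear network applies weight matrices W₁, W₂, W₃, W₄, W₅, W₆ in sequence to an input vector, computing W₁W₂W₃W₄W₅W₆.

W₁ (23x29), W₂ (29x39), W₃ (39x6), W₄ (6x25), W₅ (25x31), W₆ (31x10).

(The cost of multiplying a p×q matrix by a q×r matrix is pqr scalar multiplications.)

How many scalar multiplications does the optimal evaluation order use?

Adjacent pairs: W₁W₂ = 23·29·39 = 26013; W₂W₃ = 29·39·6 = 6786; W₃W₄ = 39·6·25 = 5850; W₄W₅ = 6·25·31 = 4650; W₅W₆ = 25·31·10 = 7750.
Length 3: W₁..W₃: k=1: 0+6786+23·29·6=10788; k=2: 26013+0+23·39·6=31395 → min 10788 | W₂..W₄: k=2: 0+5850+29·39·25=34125; k=3: 6786+0+29·6·25=11136 → min 11136 | W₃..W₅: k=3: 0+4650+39·6·31=11904; k=4: 5850+0+39·25·31=36075 → min 11904 | W₄..W₆: k=4: 0+7750+6·25·10=9250; k=5: 4650+0+6·31·10=6510 → min 6510.
Length 4: W₁..W₄: k=1: 0+11136+23·29·25=27811; k=2: 26013+5850+23·39·25=54288; k=3: 10788+0+23·6·25=14238 → min 14238 | W₂..W₅: k=2: 0+11904+29·39·31=46965; k=3: 6786+4650+29·6·31=16830; k=4: 11136+0+29·25·31=33611 → min 16830 | W₃..W₆: k=3: 0+6510+39·6·10=8850; k=4: 5850+7750+39·25·10=23350; k=5: 11904+0+39·31·10=23994 → min 8850.
Length 5: W₁..W₅: k=1: 0+16830+23·29·31=37507; k=2: 26013+11904+23·39·31=65724; k=3: 10788+4650+23·6·31=19716; k=4: 14238+0+23·25·31=32063 → min 19716 | W₂..W₆: k=2: 0+8850+29·39·10=20160; k=3: 6786+6510+29·6·10=15036; k=4: 11136+7750+29·25·10=26136; k=5: 16830+0+29·31·10=25820 → min 15036.
Length 6: W₁..W₆: k=1: 0+15036+23·29·10=21706; k=2: 26013+8850+23·39·10=43833; k=3: 10788+6510+23·6·10=18678; k=4: 14238+7750+23·25·10=27738; k=5: 19716+0+23·31·10=26846 → min 18678.
Optimal order: ((W₁(W₂W₃))((W₄W₅)W₆)) with cost 18678.

18678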